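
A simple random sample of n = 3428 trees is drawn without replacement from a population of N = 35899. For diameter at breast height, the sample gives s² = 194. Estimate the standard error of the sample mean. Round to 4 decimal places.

Under SRS without replacement, Var(ȳ) = (1 − f)·s²/n with f = n/N = 3428/35899 = 0.09549013.
Var(ȳ) = (1 − 0.09549013)·194/3428 = 0.90450987·0.056592765 = 0.051188715.
SE(ȳ) = √(0.051188715) = 0.2262.

0.2262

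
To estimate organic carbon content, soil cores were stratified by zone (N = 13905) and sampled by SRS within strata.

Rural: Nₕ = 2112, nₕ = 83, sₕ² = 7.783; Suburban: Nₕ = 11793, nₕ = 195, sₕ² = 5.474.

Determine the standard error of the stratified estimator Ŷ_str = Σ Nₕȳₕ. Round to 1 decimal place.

Var(Ŷ_str) = Σₕ Nₕ²(1 − fₕ)sₕ²/nₕ.
Rural: 2112²·(1 − 83/2112)·7.783/83 = 401832.35.
Suburban: 11793²·(1 − 195/11793)·5.474/195 = 3.8395258 × 10^6.
Sum = 4.2413582 × 10^6.
SE = √(4.2413582 × 10^6) = 2059.5.

2059.5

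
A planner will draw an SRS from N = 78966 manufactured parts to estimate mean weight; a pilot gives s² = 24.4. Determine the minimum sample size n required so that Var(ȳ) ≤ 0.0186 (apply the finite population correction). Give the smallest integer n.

Without fpc, n₀ = s²/D = 24.4/0.0186 = 1311.8280.
With fpc, (1 − n/N)·s²/n ≤ D requires n ≥ n₀/(1 + n₀/N) = 1311.8280/(1 + 1311.8280/78966) = 1290.3913.
Rounding up, n = 1291.

1291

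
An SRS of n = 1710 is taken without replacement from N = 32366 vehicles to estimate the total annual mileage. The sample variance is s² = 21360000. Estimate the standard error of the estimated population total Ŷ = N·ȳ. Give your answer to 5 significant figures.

Var(Ŷ) = N²·Var(ȳ) = N²·(1 − n/N)·s²/n.
f = 1710/32366 = 0.05283322; Var(ȳ) = 0.94716678·21360000/1710 = 11831.276.
Var(Ŷ) = 32366² · 11831.276 = 1.2393947 × 10^13.
SE(Ŷ) = √(1.2393947 × 10^13) = 3.5205 × 10^6.

3.5205 × 10^6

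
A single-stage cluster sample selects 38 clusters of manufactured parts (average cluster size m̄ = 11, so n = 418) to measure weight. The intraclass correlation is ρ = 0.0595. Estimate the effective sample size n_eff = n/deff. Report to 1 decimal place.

deff = 1 + (11 − 1)·0.0595 = 1 + 0.595 = 1.595.
n_eff = 418 / 1.595 = 262.1.

262.1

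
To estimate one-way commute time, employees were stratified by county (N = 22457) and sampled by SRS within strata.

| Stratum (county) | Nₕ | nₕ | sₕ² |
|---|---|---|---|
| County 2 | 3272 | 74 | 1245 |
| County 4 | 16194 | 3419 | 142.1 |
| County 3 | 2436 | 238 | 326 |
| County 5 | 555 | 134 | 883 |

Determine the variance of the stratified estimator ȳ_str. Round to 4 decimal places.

0.3837

Var(ȳ_str) = Σₕ Wₕ²(1 − fₕ)sₕ²/nₕ with Wₕ = Nₕ/N, N = 22457.
County 2: Wₕ = 0.14570067; term = 0.14570067²·(1 − 0.02261614)·1245/74 = 0.34908076.
County 4: Wₕ = 0.72111146; term = 0.72111146²·(1 − 0.21112758)·142.1/3419 = 0.0170493.
County 3: Wₕ = 0.10847397; term = 0.10847397²·(1 − 0.09770115)·326/238 = 0.014542603.
County 5: Wₕ = 0.02471390; term = 0.02471390²·(1 − 0.24144144)·883/134 = 0.0030530049.
Sum = 0.38372567.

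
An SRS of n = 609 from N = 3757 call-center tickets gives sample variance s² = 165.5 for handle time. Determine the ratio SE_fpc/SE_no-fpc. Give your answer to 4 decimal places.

0.9154

f = n/N = 609/3757 = 0.16209742.
SE_no-fpc = √(s²/n) = 0.52130315; SE_fpc = √((1−f)s²/n) = 0.47718537.
Ratio = √(1−f) = 0.91537019.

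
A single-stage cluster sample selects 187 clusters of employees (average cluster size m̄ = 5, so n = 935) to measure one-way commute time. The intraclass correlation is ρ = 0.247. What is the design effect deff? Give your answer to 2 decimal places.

1.99

deff = 1 + (5 − 1)·0.247 = 1 + 0.988 = 1.988.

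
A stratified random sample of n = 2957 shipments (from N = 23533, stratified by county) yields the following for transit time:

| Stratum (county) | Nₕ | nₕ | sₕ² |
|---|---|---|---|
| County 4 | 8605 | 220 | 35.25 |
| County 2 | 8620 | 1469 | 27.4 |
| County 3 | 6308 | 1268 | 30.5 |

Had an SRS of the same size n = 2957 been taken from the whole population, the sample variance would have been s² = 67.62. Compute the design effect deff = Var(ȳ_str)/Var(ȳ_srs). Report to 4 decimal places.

Var(ȳ_str) = Σ Wₕ²(1−fₕ)sₕ²/nₕ with Wₕ = Nₕ/23533:
  County 4: (8605/23533)²·(1−220/8605)·35.25/220 = 0.020875447
  County 2: (8620/23533)²·(1−1469/8620)·27.4/1469 = 0.0020760998
  County 3: (6308/23533)²·(1−1268/6308)·30.5/1268 = 0.0013808554
  → Var(ȳ_str) = 0.024332402.
Var(ȳ_srs) = (1 − 2957/23533)·67.62/2957 = 0.01999436.
deff = 0.024332402 / 0.01999436 = 1.2170.

1.2170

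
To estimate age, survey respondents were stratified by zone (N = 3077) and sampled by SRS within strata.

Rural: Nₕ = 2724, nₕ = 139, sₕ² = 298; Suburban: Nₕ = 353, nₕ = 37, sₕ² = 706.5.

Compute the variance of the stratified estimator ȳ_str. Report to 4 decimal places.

1.8194

Var(ȳ_str) = Σₕ Wₕ²(1 − fₕ)sₕ²/nₕ with Wₕ = Nₕ/N, N = 3077.
Rural: Wₕ = 0.88527787; term = 0.88527787²·(1 − 0.05102790)·298/139 = 1.5944618.
Suburban: Wₕ = 0.11472213; term = 0.11472213²·(1 − 0.10481586)·706.5/37 = 0.22496618.
Sum = 1.819428.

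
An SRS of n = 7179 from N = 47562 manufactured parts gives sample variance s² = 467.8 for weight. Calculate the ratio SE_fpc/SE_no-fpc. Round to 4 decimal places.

0.9214

f = n/N = 7179/47562 = 0.15093983.
SE_no-fpc = √(s²/n) = 0.25526903; SE_fpc = √((1−f)s²/n) = 0.23521627.
Ratio = √(1−f) = 0.92144461.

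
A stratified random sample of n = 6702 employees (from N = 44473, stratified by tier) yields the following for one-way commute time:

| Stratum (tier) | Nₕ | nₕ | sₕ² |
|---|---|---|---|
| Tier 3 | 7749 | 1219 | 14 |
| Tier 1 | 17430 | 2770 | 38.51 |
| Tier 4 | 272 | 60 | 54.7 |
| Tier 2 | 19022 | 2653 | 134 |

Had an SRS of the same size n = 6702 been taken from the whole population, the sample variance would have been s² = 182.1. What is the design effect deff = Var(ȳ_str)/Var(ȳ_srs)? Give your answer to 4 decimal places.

Var(ȳ_str) = Σ Wₕ²(1−fₕ)sₕ²/nₕ with Wₕ = Nₕ/44473:
  Tier 3: (7749/44473)²·(1−1219/7749)·14/1219 = 2.9382607 × 10^-4
  Tier 1: (17430/44473)²·(1−2770/17430)·38.51/2770 = 0.0017961072
  Tier 4: (272/44473)²·(1−60/272)·54.7/60 = 2.6579572 × 10^-5
  Tier 2: (19022/44473)²·(1−2653/19022)·134/2653 = 0.0079515725
  → Var(ȳ_str) = 0.010068085.
Var(ȳ_srs) = (1 − 6702/44473)·182.1/6702 = 0.023076375.
deff = 0.010068085 / 0.023076375 = 0.4363.

0.4363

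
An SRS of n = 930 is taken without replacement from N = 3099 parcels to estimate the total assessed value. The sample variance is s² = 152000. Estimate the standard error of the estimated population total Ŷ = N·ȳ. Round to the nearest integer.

Var(Ŷ) = N²·Var(ȳ) = N²·(1 − n/N)·s²/n.
f = 930/3099 = 0.30009681; Var(ȳ) = 0.69990319·152000/930 = 114.39278.
Var(Ŷ) = 3099² · 114.39278 = 1.0986055 × 10^9.
SE(Ŷ) = √(1.0986055 × 10^9) = 33145.

33145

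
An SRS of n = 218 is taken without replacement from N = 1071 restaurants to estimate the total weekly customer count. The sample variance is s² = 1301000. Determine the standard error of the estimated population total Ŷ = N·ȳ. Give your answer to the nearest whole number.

73838

Var(Ŷ) = N²·Var(ȳ) = N²·(1 − n/N)·s²/n.
f = 218/1071 = 0.20354809; Var(ȳ) = 0.79645191·1301000/218 = 4753.1373.
Var(Ŷ) = 1071² · 4753.1373 = 5.4520434 × 10^9.
SE(Ŷ) = √(5.4520434 × 10^9) = 73838.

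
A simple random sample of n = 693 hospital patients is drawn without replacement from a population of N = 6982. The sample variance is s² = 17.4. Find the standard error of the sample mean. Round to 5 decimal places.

0.15039

Under SRS without replacement, Var(ȳ) = (1 − f)·s²/n with f = n/N = 693/6982 = 0.09925523.
Var(ȳ) = (1 − 0.09925523)·17.4/693 = 0.90074477·0.025108225 = 0.022616103.
SE(ȳ) = √(0.022616103) = 0.15039.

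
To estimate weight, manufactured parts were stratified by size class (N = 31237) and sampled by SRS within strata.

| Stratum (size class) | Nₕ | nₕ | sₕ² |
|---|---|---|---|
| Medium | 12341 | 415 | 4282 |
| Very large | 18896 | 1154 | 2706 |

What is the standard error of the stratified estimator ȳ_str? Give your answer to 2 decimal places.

Var(ȳ_str) = Σₕ Wₕ²(1 − fₕ)sₕ²/nₕ with Wₕ = Nₕ/N, N = 31237.
Medium: Wₕ = 0.39507635; term = 0.39507635²·(1 − 0.03362774)·4282/415 = 1.5563422.
Very large: Wₕ = 0.60492365; term = 0.60492365²·(1 − 0.06107113)·2706/1154 = 0.80566742.
Sum = 2.3620096.
SE = √(2.3620096) = 1.54.

1.54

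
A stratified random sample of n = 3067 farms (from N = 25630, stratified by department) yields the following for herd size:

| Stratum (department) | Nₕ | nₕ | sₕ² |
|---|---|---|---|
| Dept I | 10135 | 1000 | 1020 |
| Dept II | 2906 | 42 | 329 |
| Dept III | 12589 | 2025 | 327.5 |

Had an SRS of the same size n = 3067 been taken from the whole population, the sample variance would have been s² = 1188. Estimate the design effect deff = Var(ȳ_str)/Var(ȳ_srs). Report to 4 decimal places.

Var(ȳ_str) = Σ Wₕ²(1−fₕ)sₕ²/nₕ with Wₕ = Nₕ/25630:
  Dept I: (10135/25630)²·(1−1000/10135)·1020/1000 = 0.14375907
  Dept II: (2906/25630)²·(1−42/2906)·329/42 = 0.099247144
  Dept III: (12589/25630)²·(1−2025/12589)·327.5/2025 = 0.032742263
  → Var(ȳ_str) = 0.27574848.
Var(ȳ_srs) = (1 − 3067/25630)·1188/3067 = 0.34099727.
deff = 0.27574848 / 0.34099727 = 0.8087.

0.8087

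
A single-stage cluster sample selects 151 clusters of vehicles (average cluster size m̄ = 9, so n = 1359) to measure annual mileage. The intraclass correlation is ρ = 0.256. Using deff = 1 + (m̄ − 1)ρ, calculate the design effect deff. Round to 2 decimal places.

3.05

deff = 1 + (9 − 1)·0.256 = 1 + 2.048 = 3.048.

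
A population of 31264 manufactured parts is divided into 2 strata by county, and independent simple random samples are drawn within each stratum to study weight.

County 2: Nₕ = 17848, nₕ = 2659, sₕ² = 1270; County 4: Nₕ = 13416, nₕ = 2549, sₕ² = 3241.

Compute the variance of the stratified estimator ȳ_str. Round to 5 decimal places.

0.32212

Var(ȳ_str) = Σₕ Wₕ²(1 − fₕ)sₕ²/nₕ with Wₕ = Nₕ/N, N = 31264.
County 2: Wₕ = 0.57088025; term = 0.57088025²·(1 − 0.14898028)·1270/2659 = 0.13246924.
County 4: Wₕ = 0.42911975; term = 0.42911975²·(1 − 0.18999702)·3241/2549 = 0.18964999.
Sum = 0.32211923.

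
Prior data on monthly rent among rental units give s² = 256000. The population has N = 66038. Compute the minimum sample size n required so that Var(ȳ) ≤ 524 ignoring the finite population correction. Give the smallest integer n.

Without fpc, n₀ = s²/D = 256000/524 = 488.5496.
Rounding up, n = 489.

489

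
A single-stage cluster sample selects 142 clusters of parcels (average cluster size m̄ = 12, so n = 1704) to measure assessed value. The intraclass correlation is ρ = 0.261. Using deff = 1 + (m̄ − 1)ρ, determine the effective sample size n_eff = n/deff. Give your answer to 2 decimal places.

440.20

deff = 1 + (12 − 1)·0.261 = 1 + 2.871 = 3.871.
n_eff = 1704 / 3.871 = 440.20.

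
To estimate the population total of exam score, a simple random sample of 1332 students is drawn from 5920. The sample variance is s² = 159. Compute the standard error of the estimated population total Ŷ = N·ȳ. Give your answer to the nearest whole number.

Var(Ŷ) = N²·Var(ȳ) = N²·(1 − n/N)·s²/n.
f = 1332/5920 = 0.22500000; Var(ȳ) = 0.77500000·159/1332 = 0.092511261.
Var(Ŷ) = 5920² · 0.092511261 = 3.2421867 × 10^6.
SE(Ŷ) = √(3.2421867 × 10^6) = 1801.

1801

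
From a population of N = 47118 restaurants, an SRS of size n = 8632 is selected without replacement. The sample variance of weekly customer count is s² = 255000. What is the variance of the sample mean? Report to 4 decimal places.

Under SRS without replacement, Var(ȳ) = (1 − f)·s²/n with f = n/N = 8632/47118 = 0.18319963.
Var(ȳ) = (1 − 0.18319963)·255000/8632 = 0.81680037·29.541242 = 24.129297.

24.1293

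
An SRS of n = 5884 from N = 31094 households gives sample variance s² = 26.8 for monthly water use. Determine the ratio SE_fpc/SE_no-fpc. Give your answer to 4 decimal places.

f = n/N = 5884/31094 = 0.18923265.
SE_no-fpc = √(s²/n) = 0.0674887; SE_fpc = √((1−f)s²/n) = 0.060768594.
Ratio = √(1−f) = 0.90042620.

0.9004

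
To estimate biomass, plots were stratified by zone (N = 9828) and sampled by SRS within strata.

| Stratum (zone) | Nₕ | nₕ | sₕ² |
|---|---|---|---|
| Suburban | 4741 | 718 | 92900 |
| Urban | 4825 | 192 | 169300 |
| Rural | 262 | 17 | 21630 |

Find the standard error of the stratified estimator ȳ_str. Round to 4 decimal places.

15.1812

Var(ȳ_str) = Σₕ Wₕ²(1 − fₕ)sₕ²/nₕ with Wₕ = Nₕ/N, N = 9828.
Suburban: Wₕ = 0.48239723; term = 0.48239723²·(1 − 0.15144484)·92900/718 = 25.549415.
Urban: Wₕ = 0.49094424; term = 0.49094424²·(1 − 0.03979275)·169300/192 = 204.07277.
Rural: Wₕ = 0.02665853; term = 0.02665853²·(1 − 0.06488550)·21630/17 = 0.84556048.
Sum = 230.46775.
SE = √(230.46775) = 15.1812.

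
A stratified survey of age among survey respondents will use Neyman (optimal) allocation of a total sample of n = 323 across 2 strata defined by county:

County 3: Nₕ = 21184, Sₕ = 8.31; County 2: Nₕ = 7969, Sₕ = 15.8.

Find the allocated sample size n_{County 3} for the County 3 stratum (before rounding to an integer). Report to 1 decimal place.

188.3

Neyman allocation: nₕ = n·NₕSₕ / Σⱼ NⱼSⱼ.
Σ NⱼSⱼ = 21184·8.31 + 7969·15.8 = 301949.24.
n_{County 3} = 323·21184·8.31 / 301949.24 = 188.3.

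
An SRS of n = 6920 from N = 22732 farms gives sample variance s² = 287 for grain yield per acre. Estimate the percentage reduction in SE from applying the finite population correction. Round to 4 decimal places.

f = n/N = 6920/22732 = 0.30441668.
SE_no-fpc = √(s²/n) = 0.20365164; SE_fpc = √((1−f)s²/n) = 0.1698488.
Ratio = √(1−f) = 0.83401638. Reduction = 100·(1 − 0.83401638) = 16.5984%.

16.5984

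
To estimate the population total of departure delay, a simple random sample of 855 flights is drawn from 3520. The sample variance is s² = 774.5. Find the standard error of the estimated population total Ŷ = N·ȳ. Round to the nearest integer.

2915

Var(Ŷ) = N²·Var(ȳ) = N²·(1 − n/N)·s²/n.
f = 855/3520 = 0.24289773; Var(ȳ) = 0.75710227·774.5/855 = 0.68581954.
Var(Ŷ) = 3520² · 0.68581954 = 8.4975784 × 10^6.
SE(Ŷ) = √(8.4975784 × 10^6) = 2915.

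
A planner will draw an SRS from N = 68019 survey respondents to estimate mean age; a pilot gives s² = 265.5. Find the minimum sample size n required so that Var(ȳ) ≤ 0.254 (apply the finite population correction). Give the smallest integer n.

Without fpc, n₀ = s²/D = 265.5/0.254 = 1045.2756.
With fpc, (1 − n/N)·s²/n ≤ D requires n ≥ n₀/(1 + n₀/N) = 1045.2756/(1 + 1045.2756/68019) = 1029.4555.
Rounding up, n = 1030.

1030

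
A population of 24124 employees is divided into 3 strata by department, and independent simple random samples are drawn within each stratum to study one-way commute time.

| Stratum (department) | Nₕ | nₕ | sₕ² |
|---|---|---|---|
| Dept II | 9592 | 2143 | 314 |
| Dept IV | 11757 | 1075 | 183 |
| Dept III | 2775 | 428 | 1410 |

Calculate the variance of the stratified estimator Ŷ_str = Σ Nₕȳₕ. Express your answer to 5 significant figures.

5.3305 × 10^7

Var(Ŷ_str) = Σₕ Nₕ²(1 − fₕ)sₕ²/nₕ.
Dept II: 9592²·(1 − 2143/9592)·314/2143 = 1.0469227 × 10^7.
Dept IV: 11757²·(1 − 1075/11757)·183/1075 = 2.1379213 × 10^7.
Dept III: 2775²·(1 − 428/2775)·1410/428 = 2.1456131 × 10^7.
Sum = 5.3304571 × 10^7.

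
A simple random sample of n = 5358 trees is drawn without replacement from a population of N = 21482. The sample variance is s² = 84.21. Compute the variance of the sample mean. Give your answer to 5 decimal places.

Under SRS without replacement, Var(ȳ) = (1 − f)·s²/n with f = n/N = 5358/21482 = 0.24941812.
Var(ȳ) = (1 − 0.24941812)·84.21/5358 = 0.75058188·0.015716685 = 0.011796659.

0.01180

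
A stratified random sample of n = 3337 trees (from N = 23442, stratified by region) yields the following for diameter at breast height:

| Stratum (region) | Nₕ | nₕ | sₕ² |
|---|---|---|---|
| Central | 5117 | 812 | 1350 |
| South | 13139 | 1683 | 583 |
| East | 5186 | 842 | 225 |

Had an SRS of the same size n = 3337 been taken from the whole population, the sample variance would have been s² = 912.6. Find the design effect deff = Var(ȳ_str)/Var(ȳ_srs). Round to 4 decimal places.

0.7354

Var(ȳ_str) = Σ Wₕ²(1−fₕ)sₕ²/nₕ with Wₕ = Nₕ/23442:
  Central: (5117/23442)²·(1−812/5117)·1350/812 = 0.066646445
  South: (13139/23442)²·(1−1683/13139)·583/1683 = 0.094883443
  East: (5186/23442)²·(1−842/5186)·225/842 = 0.010954774
  → Var(ȳ_str) = 0.17248466.
Var(ȳ_srs) = (1 − 3337/23442)·912.6/3337 = 0.23454905.
deff = 0.17248466 / 0.23454905 = 0.7354.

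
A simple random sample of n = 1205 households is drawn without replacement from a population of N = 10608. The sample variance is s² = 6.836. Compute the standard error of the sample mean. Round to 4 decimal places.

0.0709

Under SRS without replacement, Var(ȳ) = (1 − f)·s²/n with f = n/N = 1205/10608 = 0.11359351.
Var(ȳ) = (1 − 0.11359351)·6.836/1205 = 0.88640649·0.005673029 = 0.0050286097.
SE(ȳ) = √(0.0050286097) = 0.0709.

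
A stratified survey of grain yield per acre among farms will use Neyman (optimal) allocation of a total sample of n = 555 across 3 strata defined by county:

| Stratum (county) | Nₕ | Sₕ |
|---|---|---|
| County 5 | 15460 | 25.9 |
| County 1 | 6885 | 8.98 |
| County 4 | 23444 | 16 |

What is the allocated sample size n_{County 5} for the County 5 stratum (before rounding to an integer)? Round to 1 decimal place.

265.4

Neyman allocation: nₕ = n·NₕSₕ / Σⱼ NⱼSⱼ.
Σ NⱼSⱼ = 15460·25.9 + 6885·8.98 + 23444·16 = 837345.3.
n_{County 5} = 555·15460·25.9 / 837345.3 = 265.4.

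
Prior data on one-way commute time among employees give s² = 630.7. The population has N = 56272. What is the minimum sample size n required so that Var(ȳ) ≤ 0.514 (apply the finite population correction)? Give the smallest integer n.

Without fpc, n₀ = s²/D = 630.7/0.514 = 1227.0428.
With fpc, (1 − n/N)·s²/n ≤ D requires n ≥ n₀/(1 + n₀/N) = 1227.0428/(1 + 1227.0428/56272) = 1200.8574.
Rounding up, n = 1201.

1201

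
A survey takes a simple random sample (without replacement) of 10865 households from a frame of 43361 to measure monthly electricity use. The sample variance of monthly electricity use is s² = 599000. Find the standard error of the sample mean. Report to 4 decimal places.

Under SRS without replacement, Var(ȳ) = (1 − f)·s²/n with f = n/N = 10865/43361 = 0.25057079.
Var(ȳ) = (1 − 0.25057079)·599000/10865 = 0.74942921·55.131155 = 41.316898.
SE(ȳ) = √(41.316898) = 6.4278.

6.4278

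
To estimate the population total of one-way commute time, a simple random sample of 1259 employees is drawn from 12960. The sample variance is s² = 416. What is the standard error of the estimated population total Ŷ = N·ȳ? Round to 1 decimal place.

Var(Ŷ) = N²·Var(ȳ) = N²·(1 − n/N)·s²/n.
f = 1259/12960 = 0.09714506; Var(ȳ) = 0.90285494·416/1259 = 0.2983222.
Var(Ŷ) = 12960² · 0.2983222 = 5.0106674 × 10^7.
SE(Ŷ) = √(5.0106674 × 10^7) = 7078.6.

7078.6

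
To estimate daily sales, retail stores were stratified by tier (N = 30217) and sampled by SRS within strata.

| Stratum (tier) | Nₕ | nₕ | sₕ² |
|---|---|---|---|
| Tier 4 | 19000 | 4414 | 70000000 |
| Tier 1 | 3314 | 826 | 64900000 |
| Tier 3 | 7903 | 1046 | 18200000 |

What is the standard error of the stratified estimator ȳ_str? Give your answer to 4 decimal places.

80.9667

Var(ȳ_str) = Σₕ Wₕ²(1 − fₕ)sₕ²/nₕ with Wₕ = Nₕ/N, N = 30217.
Tier 4: Wₕ = 0.62878512; term = 0.62878512²·(1 − 0.23231579)·70000000/4414 = 4813.4097.
Tier 1: Wₕ = 0.10967336; term = 0.10967336²·(1 − 0.24924562)·64900000/826 = 709.52032.
Tier 3: Wₕ = 0.26154152; term = 0.26154152²·(1 − 0.13235480)·18200000/1046 = 1032.6738.
Sum = 6555.6038.
SE = √(6555.6038) = 80.9667.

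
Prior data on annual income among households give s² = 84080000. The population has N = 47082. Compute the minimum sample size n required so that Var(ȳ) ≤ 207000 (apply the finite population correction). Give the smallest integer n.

403

Without fpc, n₀ = s²/D = 84080000/207000 = 406.1836.
With fpc, (1 − n/N)·s²/n ≤ D requires n ≥ n₀/(1 + n₀/N) = 406.1836/(1 + 406.1836/47082) = 402.7094.
Rounding up, n = 403.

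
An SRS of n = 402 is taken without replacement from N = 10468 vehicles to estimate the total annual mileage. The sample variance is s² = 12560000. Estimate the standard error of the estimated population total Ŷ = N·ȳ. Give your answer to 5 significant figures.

Var(Ŷ) = N²·Var(ȳ) = N²·(1 − n/N)·s²/n.
f = 402/10468 = 0.03840275; Var(ȳ) = 0.96159725·12560000/402 = 30043.934.
Var(Ŷ) = 10468² · 30043.934 = 3.292185 × 10^12.
SE(Ŷ) = √(3.292185 × 10^12) = 1.8144 × 10^6.

1.8144 × 10^6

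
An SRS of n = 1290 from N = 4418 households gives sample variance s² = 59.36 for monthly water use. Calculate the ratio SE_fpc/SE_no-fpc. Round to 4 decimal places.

f = n/N = 1290/4418 = 0.29198732.
SE_no-fpc = √(s²/n) = 0.21451225; SE_fpc = √((1−f)s²/n) = 0.18049809.
Ratio = √(1−f) = 0.84143489.

0.8414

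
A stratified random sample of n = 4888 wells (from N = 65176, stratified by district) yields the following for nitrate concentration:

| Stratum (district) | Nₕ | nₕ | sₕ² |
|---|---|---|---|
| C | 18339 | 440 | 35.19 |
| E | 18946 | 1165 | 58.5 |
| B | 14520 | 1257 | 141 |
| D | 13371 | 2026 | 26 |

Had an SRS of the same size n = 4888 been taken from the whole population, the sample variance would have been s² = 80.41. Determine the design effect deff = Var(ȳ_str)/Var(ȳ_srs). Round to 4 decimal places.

Var(ȳ_str) = Σ Wₕ²(1−fₕ)sₕ²/nₕ with Wₕ = Nₕ/65176:
  C: (18339/65176)²·(1−440/18339)·35.19/440 = 0.0061801014
  E: (18946/65176)²·(1−1165/18946)·58.5/1165 = 0.0039822475
  B: (14520/65176)²·(1−1257/14520)·141/1257 = 0.0050853028
  D: (13371/65176)²·(1−2026/13371)·26/2026 = 4.5827576 × 10^-4
  → Var(ȳ_str) = 0.015705927.
Var(ȳ_srs) = (1 − 4888/65176)·80.41/4888 = 0.015216755.
deff = 0.015705927 / 0.015216755 = 1.0321.

1.0321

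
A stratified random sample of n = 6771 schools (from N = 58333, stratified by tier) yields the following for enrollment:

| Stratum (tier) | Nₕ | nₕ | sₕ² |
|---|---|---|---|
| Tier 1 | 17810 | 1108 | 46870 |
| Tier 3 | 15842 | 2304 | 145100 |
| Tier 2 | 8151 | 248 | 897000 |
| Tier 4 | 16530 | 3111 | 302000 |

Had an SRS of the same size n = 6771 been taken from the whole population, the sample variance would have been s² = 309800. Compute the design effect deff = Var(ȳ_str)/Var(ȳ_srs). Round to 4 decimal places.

2.0391

Var(ȳ_str) = Σ Wₕ²(1−fₕ)sₕ²/nₕ with Wₕ = Nₕ/58333:
  Tier 1: (17810/58333)²·(1−1108/17810)·46870/1108 = 3.6979324
  Tier 3: (15842/58333)²·(1−2304/15842)·145100/2304 = 3.9693631
  Tier 2: (8151/58333)²·(1−248/8151)·897000/248 = 68.472315
  Tier 4: (16530/58333)²·(1−3111/16530)·302000/3111 = 6.3280706
  → Var(ȳ_str) = 82.467681.
Var(ȳ_srs) = (1 − 6771/58333)·309800/6771 = 40.443063.
deff = 82.467681 / 40.443063 = 2.0391.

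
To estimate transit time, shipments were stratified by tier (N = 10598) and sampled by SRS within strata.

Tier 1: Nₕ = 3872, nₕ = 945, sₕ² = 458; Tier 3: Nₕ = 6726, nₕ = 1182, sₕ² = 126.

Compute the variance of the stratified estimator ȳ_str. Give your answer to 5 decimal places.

Var(ȳ_str) = Σₕ Wₕ²(1 − fₕ)sₕ²/nₕ with Wₕ = Nₕ/N, N = 10598.
Tier 1: Wₕ = 0.36535195; term = 0.36535195²·(1 − 0.24405992)·458/945 = 0.048903947.
Tier 3: Wₕ = 0.63464805; term = 0.63464805²·(1 − 0.17573595)·126/1182 = 0.035390388.
Sum = 0.084294335.

0.08429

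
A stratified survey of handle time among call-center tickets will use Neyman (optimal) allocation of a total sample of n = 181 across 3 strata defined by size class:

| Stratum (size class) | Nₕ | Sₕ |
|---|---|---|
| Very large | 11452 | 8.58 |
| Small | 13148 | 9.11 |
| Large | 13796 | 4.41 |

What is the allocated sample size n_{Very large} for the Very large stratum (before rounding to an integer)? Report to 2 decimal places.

Neyman allocation: nₕ = n·NₕSₕ / Σⱼ NⱼSⱼ.
Σ NⱼSⱼ = 11452·8.58 + 13148·9.11 + 13796·4.41 = 278876.8.
n_{Very large} = 181·11452·8.58 / 278876.8 = 63.77.

63.77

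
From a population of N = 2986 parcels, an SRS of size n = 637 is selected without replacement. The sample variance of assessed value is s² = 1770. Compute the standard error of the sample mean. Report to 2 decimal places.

Under SRS without replacement, Var(ȳ) = (1 − f)·s²/n with f = n/N = 637/2986 = 0.21332887.
Var(ȳ) = (1 − 0.21332887)·1770/637 = 0.78667113·2.7786499 = 2.1858837.
SE(ȳ) = √(2.1858837) = 1.48.

1.48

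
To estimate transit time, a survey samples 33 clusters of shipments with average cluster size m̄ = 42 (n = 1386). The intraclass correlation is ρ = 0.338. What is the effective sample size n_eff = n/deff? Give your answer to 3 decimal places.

deff = 1 + (42 − 1)·0.338 = 1 + 13.858 = 14.858.
n_eff = 1386 / 14.858 = 93.283.

93.283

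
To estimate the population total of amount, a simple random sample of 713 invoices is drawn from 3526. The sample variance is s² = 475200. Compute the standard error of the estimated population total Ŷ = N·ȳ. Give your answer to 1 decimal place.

Var(Ŷ) = N²·Var(ȳ) = N²·(1 − n/N)·s²/n.
f = 713/3526 = 0.20221214; Var(ȳ) = 0.79778786·475200/713 = 531.70939.
Var(Ŷ) = 3526² · 531.70939 = 6.6105706 × 10^9.
SE(Ŷ) = √(6.6105706 × 10^9) = 81305.4.

81305.4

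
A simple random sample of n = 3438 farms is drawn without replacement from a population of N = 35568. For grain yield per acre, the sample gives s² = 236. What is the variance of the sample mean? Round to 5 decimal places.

Under SRS without replacement, Var(ȳ) = (1 − f)·s²/n with f = n/N = 3438/35568 = 0.09665992.
Var(ȳ) = (1 − 0.09665992)·236/3438 = 0.90334008·0.068644561 = 0.062009383.

0.06201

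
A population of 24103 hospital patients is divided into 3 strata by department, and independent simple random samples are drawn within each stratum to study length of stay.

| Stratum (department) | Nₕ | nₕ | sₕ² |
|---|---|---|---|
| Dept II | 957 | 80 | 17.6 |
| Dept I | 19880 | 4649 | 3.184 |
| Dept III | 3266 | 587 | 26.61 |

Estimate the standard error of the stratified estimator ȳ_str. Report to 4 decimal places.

Var(ȳ_str) = Σₕ Wₕ²(1 − fₕ)sₕ²/nₕ with Wₕ = Nₕ/N, N = 24103.
Dept II: Wₕ = 0.03970460; term = 0.03970460²·(1 − 0.08359457)·17.6/80 = 3.1782789 × 10^-4.
Dept I: Wₕ = 0.82479359; term = 0.82479359²·(1 − 0.23385312)·3.184/4649 = 3.5695717 × 10^-4.
Dept III: Wₕ = 0.13550180; term = 0.13550180²·(1 − 0.17973056)·26.61/587 = 6.8273704 × 10^-4.
Sum = 0.0013575221.
SE = √(0.0013575221) = 0.0368.

0.0368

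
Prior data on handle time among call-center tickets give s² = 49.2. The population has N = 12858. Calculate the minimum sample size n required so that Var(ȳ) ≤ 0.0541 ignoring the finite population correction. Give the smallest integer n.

Without fpc, n₀ = s²/D = 49.2/0.0541 = 909.4270.
Rounding up, n = 910.

910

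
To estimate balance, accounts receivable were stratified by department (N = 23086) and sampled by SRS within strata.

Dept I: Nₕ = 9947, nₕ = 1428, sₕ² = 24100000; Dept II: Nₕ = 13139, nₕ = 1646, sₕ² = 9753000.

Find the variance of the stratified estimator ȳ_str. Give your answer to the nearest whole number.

Var(ȳ_str) = Σₕ Wₕ²(1 − fₕ)sₕ²/nₕ with Wₕ = Nₕ/N, N = 23086.
Dept I: Wₕ = 0.43086719; term = 0.43086719²·(1 − 0.14356087)·24100000/1428 = 2683.3183.
Dept II: Wₕ = 0.56913281; term = 0.56913281²·(1 − 0.12527590)·9753000/1646 = 1678.83.
Sum = 4362.1483.

4362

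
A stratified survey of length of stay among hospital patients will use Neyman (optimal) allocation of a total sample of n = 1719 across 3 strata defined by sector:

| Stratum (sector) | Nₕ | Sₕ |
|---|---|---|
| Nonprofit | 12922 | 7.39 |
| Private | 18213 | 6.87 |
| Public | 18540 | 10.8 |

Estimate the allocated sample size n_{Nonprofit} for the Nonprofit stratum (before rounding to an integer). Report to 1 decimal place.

390.1

Neyman allocation: nₕ = n·NₕSₕ / Σⱼ NⱼSⱼ.
Σ NⱼSⱼ = 12922·7.39 + 18213·6.87 + 18540·10.8 = 420848.89.
n_{Nonprofit} = 1719·12922·7.39 / 420848.89 = 390.1.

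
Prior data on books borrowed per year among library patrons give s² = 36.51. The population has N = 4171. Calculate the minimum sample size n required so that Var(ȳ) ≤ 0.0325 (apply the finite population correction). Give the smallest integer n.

Without fpc, n₀ = s²/D = 36.51/0.0325 = 1123.3846.
With fpc, (1 − n/N)·s²/n ≤ D requires n ≥ n₀/(1 + n₀/N) = 1123.3846/(1 + 1123.3846/4171) = 885.0202.
Rounding up, n = 886.

886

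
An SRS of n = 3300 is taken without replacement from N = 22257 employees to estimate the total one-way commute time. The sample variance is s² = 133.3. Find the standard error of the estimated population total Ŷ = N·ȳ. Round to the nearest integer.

Var(Ŷ) = N²·Var(ȳ) = N²·(1 − n/N)·s²/n.
f = 3300/22257 = 0.14826796; Var(ȳ) = 0.85173204·133.3/3300 = 0.034404812.
Var(Ŷ) = 22257² · 0.034404812 = 1.7043251 × 10^7.
SE(Ŷ) = √(1.7043251 × 10^7) = 4128.

4128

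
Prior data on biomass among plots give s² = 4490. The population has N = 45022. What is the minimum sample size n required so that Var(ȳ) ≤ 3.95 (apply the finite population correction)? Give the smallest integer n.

1109

Without fpc, n₀ = s²/D = 4490/3.95 = 1136.7089.
With fpc, (1 − n/N)·s²/n ≤ D requires n ≥ n₀/(1 + n₀/N) = 1136.7089/(1 + 1136.7089/45022) = 1108.7162.
Rounding up, n = 1109.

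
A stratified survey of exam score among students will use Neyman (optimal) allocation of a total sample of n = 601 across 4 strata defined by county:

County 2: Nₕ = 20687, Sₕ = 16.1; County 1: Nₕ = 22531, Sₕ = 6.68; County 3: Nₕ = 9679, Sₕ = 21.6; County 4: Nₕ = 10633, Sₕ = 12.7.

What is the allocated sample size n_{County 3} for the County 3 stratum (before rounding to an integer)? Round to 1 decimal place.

151.8

Neyman allocation: nₕ = n·NₕSₕ / Σⱼ NⱼSⱼ.
Σ NⱼSⱼ = 20687·16.1 + 22531·6.68 + 9679·21.6 + 10633·12.7 = 827673.28.
n_{County 3} = 601·9679·21.6 / 827673.28 = 151.8.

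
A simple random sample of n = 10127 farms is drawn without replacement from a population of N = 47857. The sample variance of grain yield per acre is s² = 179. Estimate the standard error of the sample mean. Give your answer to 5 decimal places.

0.11805

Under SRS without replacement, Var(ȳ) = (1 − f)·s²/n with f = n/N = 10127/47857 = 0.21160959.
Var(ȳ) = (1 − 0.21160959)·179/10127 = 0.78839041·0.017675521 = 0.013935211.
SE(ȳ) = √(0.013935211) = 0.11805.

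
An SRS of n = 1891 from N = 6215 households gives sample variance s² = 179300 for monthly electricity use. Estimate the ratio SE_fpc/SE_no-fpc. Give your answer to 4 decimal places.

0.8341

f = n/N = 1891/6215 = 0.30426388.
SE_no-fpc = √(s²/n) = 9.7374307; SE_fpc = √((1−f)s²/n) = 8.1220687.
Ratio = √(1−f) = 0.83410798.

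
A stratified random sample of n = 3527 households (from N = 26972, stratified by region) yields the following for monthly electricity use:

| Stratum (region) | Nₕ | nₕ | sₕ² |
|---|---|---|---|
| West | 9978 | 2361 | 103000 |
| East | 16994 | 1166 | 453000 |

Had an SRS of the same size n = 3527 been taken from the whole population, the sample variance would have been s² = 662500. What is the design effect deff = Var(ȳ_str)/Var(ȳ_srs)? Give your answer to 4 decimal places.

0.9077

Var(ȳ_str) = Σ Wₕ²(1−fₕ)sₕ²/nₕ with Wₕ = Nₕ/26972:
  West: (9978/26972)²·(1−2361/9978)·103000/2361 = 4.5576649
  East: (16994/26972)²·(1−1166/16994)·453000/1166 = 143.64649
  → Var(ȳ_str) = 148.20415.
Var(ȳ_srs) = (1 − 3527/26972)·662500/3527 = 163.27418.
deff = 148.20415 / 163.27418 = 0.9077.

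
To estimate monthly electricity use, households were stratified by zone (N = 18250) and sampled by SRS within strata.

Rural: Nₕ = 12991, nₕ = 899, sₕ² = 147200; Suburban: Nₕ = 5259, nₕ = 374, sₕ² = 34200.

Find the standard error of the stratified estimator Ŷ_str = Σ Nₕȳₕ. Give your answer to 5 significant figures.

Var(Ŷ_str) = Σₕ Nₕ²(1 − fₕ)sₕ²/nₕ.
Rural: 12991²·(1 − 899/12991)·147200/899 = 2.5721059 × 10^10.
Suburban: 5259²·(1 − 374/5259)·34200/374 = 2.3492122 × 10^9.
Sum = 2.8070271 × 10^10.
SE = √(2.8070271 × 10^10) = 167540.

167540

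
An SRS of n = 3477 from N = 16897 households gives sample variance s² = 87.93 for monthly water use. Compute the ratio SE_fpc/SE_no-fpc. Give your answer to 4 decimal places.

f = n/N = 3477/16897 = 0.20577617.
SE_no-fpc = √(s²/n) = 0.15902529; SE_fpc = √((1−f)s²/n) = 0.14172212.
Ratio = √(1−f) = 0.89119236.

0.8912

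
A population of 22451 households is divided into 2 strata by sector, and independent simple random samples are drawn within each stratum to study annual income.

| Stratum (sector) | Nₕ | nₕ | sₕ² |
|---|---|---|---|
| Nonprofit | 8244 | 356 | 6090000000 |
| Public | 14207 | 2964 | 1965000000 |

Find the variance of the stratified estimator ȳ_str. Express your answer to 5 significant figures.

Var(ȳ_str) = Σₕ Wₕ²(1 − fₕ)sₕ²/nₕ with Wₕ = Nₕ/N, N = 22451.
Nonprofit: Wₕ = 0.36719968; term = 0.36719968²·(1 − 0.04318292)·6090000000/356 = 2.2069922 × 10^6.
Public: Wₕ = 0.63280032; term = 0.63280032²·(1 − 0.20862955)·1965000000/2964 = 210086.22.
Sum = 2.4170784 × 10^6.

2.4171 × 10^6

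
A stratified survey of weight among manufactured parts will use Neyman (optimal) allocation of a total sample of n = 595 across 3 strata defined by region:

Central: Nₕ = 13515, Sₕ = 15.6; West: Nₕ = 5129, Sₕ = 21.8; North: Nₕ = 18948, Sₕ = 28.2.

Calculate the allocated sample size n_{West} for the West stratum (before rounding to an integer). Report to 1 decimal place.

77.6

Neyman allocation: nₕ = n·NₕSₕ / Σⱼ NⱼSⱼ.
Σ NⱼSⱼ = 13515·15.6 + 5129·21.8 + 18948·28.2 = 856979.8.
n_{West} = 595·5129·21.8 / 856979.8 = 77.6.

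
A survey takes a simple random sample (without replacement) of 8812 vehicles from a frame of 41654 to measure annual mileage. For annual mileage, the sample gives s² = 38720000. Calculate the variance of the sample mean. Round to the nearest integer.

3464

Under SRS without replacement, Var(ȳ) = (1 − f)·s²/n with f = n/N = 8812/41654 = 0.21155231.
Var(ȳ) = (1 − 0.21155231)·38720000/8812 = 0.78844769·4394.0082 = 3464.4456.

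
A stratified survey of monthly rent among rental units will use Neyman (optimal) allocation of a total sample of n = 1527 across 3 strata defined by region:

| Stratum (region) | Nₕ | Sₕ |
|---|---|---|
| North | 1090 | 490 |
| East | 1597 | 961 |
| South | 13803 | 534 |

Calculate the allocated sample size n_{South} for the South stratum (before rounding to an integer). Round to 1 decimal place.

1192.3

Neyman allocation: nₕ = n·NₕSₕ / Σⱼ NⱼSⱼ.
Σ NⱼSⱼ = 1090·490 + 1597·961 + 13803·534 = 9.439619 × 10^6.
n_{South} = 1527·13803·534 / (9.439619 × 10^6) = 1192.3.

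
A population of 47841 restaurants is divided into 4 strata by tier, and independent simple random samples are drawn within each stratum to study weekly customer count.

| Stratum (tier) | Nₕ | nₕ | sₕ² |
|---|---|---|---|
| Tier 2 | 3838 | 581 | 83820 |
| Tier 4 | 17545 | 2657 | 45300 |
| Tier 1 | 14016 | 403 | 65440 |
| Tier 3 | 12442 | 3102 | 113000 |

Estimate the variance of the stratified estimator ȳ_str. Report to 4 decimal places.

Var(ȳ_str) = Σₕ Wₕ²(1 − fₕ)sₕ²/nₕ with Wₕ = Nₕ/N, N = 47841.
Tier 2: Wₕ = 0.08022408; term = 0.08022408²·(1 − 0.15138093)·83820/581 = 0.7879411.
Tier 4: Wₕ = 0.36673565; term = 0.36673565²·(1 − 0.15143916)·45300/2657 = 1.9457896.
Tier 1: Wₕ = 0.29297046; term = 0.29297046²·(1 − 0.02875285)·65440/403 = 13.53679.
Tier 3: Wₕ = 0.26006981; term = 0.26006981²·(1 − 0.24931683)·113000/3102 = 1.8495804.
Sum = 18.120101.

18.1201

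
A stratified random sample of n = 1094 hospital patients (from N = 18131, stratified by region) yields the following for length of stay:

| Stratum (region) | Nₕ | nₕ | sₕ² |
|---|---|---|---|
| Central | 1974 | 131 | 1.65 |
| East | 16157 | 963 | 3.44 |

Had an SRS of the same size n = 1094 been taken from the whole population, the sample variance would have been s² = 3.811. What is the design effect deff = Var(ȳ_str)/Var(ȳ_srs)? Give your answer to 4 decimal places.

Var(ȳ_str) = Σ Wₕ²(1−fₕ)sₕ²/nₕ with Wₕ = Nₕ/18131:
  Central: (1974/18131)²·(1−131/1974)·1.65/131 = 1.3939321 × 10^-4
  East: (16157/18131)²·(1−963/16157)·3.44/963 = 0.0026676048
  → Var(ȳ_str) = 0.002806998.
Var(ȳ_srs) = (1 − 1094/18131)·3.811/1094 = 0.0032733541.
deff = 0.002806998 / 0.0032733541 = 0.8575.

0.8575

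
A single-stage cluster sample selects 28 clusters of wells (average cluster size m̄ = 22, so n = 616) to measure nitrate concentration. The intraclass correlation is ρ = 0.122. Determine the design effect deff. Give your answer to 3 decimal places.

3.562

deff = 1 + (22 − 1)·0.122 = 1 + 2.562 = 3.562.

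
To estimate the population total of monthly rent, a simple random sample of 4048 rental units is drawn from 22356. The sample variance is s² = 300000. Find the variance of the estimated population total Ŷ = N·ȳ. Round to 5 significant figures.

Var(Ŷ) = N²·Var(ȳ) = N²·(1 − n/N)·s²/n.
f = 4048/22356 = 0.18106996; Var(ȳ) = 0.81893004·300000/4048 = 60.691456.
Var(Ŷ) = 22356² · 60.691456 = 3.0333027 × 10^10.

3.0333 × 10^10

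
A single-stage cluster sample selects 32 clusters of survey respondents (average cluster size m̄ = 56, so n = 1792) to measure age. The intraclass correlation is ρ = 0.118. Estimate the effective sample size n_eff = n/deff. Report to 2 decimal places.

deff = 1 + (56 − 1)·0.118 = 1 + 6.49 = 7.49.
n_eff = 1792 / 7.49 = 239.25.

239.25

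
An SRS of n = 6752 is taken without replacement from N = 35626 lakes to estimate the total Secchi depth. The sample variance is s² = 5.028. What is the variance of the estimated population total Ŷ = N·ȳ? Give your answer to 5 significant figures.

766010

Var(Ŷ) = N²·Var(ȳ) = N²·(1 − n/N)·s²/n.
f = 6752/35626 = 0.18952450; Var(ȳ) = 0.81047550·5.028/6752 = 6.0353537 × 10^-4.
Var(Ŷ) = 35626² · (6.0353537 × 10^-4) = 766014.26.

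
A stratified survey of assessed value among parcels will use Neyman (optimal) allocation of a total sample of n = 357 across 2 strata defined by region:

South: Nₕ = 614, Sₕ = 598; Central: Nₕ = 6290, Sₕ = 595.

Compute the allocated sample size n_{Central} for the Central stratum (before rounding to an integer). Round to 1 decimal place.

325.1

Neyman allocation: nₕ = n·NₕSₕ / Σⱼ NⱼSⱼ.
Σ NⱼSⱼ = 614·598 + 6290·595 = 4.109722 × 10^6.
n_{Central} = 357·6290·595 / (4.109722 × 10^6) = 325.1.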